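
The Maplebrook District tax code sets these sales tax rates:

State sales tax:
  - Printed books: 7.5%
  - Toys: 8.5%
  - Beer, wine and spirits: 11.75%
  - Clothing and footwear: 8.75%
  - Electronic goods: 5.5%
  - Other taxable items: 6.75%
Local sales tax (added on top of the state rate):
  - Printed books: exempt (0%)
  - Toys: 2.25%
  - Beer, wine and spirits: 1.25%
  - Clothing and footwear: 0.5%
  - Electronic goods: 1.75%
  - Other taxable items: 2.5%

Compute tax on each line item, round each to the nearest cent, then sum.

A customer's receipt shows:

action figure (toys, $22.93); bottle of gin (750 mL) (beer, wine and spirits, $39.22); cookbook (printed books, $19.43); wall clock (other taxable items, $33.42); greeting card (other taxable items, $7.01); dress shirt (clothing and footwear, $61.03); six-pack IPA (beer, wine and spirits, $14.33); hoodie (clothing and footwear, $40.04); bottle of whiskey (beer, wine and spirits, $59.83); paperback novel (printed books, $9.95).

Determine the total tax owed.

$32.50

Action figure $22.93: toys → 8.5% + 2.25% local = 10.75% → $2.46
Bottle of gin (750 mL) $39.22: beer, wine and spirits → 11.75% + 1.25% local = 13% → $5.10
Cookbook $19.43: printed books → 7.5% + 0% local = 7.5% → $1.46
Wall clock $33.42: other taxable items → 6.75% + 2.5% local = 9.25% → $3.09
Greeting card $7.01: other taxable items → 6.75% + 2.5% local = 9.25% → $0.65
Dress shirt $61.03: clothing and footwear → 8.75% + 0.5% local = 9.25% → $5.65
Six-pack IPA $14.33: beer, wine and spirits → 11.75% + 1.25% local = 13% → $1.86
Hoodie $40.04: clothing and footwear → 8.75% + 0.5% local = 9.25% → $3.70
Bottle of whiskey $59.83: beer, wine and spirits → 11.75% + 1.25% local = 13% → $7.78
Paperback novel $9.95: printed books → 7.5% + 0% local = 7.5% → $0.75
Total tax = $2.46 + $5.10 + $1.46 + $3.09 + $0.65 + $5.65 + $1.86 + $3.70 + $7.78 + $0.75 = $32.50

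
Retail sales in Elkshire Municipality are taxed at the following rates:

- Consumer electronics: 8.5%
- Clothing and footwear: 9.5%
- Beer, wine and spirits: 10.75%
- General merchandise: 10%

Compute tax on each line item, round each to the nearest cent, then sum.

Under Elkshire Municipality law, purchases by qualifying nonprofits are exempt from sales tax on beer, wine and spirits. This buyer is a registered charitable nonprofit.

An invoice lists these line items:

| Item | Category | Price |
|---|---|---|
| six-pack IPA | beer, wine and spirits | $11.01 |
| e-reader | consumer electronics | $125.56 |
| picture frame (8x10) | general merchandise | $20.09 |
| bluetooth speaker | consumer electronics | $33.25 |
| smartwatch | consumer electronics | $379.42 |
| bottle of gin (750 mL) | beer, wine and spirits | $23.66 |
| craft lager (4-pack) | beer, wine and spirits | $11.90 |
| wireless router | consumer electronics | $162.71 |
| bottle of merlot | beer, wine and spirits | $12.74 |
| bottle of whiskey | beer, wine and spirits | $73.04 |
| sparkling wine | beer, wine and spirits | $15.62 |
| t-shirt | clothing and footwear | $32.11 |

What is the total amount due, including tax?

$965.75

Six-pack IPA $11.01: beer, wine and spirits, buyer-exempt → 0% → $0.00
E-reader $125.56: consumer electronics → 8.5% → $10.67
Picture frame (8x10) $20.09: general merchandise → 10% → $2.01
Bluetooth speaker $33.25: consumer electronics → 8.5% → $2.83
Smartwatch $379.42: consumer electronics → 8.5% → $32.25
Bottle of gin (750 mL) $23.66: beer, wine and spirits, buyer-exempt → 0% → $0.00
Craft lager (4-pack) $11.90: beer, wine and spirits, buyer-exempt → 0% → $0.00
Wireless router $162.71: consumer electronics → 8.5% → $13.83
Bottle of merlot $12.74: beer, wine and spirits, buyer-exempt → 0% → $0.00
Bottle of whiskey $73.04: beer, wine and spirits, buyer-exempt → 0% → $0.00
Sparkling wine $15.62: beer, wine and spirits, buyer-exempt → 0% → $0.00
T-shirt $32.11: clothing and footwear → 9.5% → $3.05
Subtotal = $901.11; tax = $64.64; total due = $965.75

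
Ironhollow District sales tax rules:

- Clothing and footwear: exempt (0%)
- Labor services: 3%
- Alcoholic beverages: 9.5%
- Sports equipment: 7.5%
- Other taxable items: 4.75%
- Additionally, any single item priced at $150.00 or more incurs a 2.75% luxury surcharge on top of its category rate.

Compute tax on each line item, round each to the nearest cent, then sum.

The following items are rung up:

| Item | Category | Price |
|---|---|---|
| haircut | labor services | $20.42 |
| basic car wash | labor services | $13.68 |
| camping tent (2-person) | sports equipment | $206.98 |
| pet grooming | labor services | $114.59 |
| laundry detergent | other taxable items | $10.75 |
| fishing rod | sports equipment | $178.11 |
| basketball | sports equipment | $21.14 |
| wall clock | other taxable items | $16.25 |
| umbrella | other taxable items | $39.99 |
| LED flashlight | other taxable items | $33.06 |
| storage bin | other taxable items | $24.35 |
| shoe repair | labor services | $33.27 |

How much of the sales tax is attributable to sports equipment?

$41.07

Camping tent (2-person) $206.98: sports equipment → 7.5% + 2.75% surcharge = 10.25% → $21.22
Fishing rod $178.11: sports equipment → 7.5% + 2.75% surcharge = 10.25% → $18.26
Basketball $21.14: sports equipment → 7.5% → $1.59
Tax on sports equipment = $21.22 + $18.26 + $1.59 = $41.07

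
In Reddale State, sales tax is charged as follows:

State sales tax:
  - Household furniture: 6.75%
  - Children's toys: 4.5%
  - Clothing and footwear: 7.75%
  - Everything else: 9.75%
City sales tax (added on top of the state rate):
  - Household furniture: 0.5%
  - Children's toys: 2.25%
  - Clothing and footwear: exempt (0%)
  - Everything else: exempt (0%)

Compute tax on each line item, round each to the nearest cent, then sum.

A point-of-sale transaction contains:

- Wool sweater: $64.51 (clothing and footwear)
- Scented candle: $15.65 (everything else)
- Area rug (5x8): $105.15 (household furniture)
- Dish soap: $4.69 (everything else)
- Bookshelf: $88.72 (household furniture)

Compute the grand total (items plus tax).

$299.76

Wool sweater $64.51: clothing and footwear → 7.75% + 0% city = 7.75% → $5.00
Scented candle $15.65: everything else → 9.75% + 0% city = 9.75% → $1.53
Area rug (5x8) $105.15: household furniture → 6.75% + 0.5% city = 7.25% → $7.62
Dish soap $4.69: everything else → 9.75% + 0% city = 9.75% → $0.46
Bookshelf $88.72: household furniture → 6.75% + 0.5% city = 7.25% → $6.43
Subtotal = $278.72; tax = $21.04; total due = $299.76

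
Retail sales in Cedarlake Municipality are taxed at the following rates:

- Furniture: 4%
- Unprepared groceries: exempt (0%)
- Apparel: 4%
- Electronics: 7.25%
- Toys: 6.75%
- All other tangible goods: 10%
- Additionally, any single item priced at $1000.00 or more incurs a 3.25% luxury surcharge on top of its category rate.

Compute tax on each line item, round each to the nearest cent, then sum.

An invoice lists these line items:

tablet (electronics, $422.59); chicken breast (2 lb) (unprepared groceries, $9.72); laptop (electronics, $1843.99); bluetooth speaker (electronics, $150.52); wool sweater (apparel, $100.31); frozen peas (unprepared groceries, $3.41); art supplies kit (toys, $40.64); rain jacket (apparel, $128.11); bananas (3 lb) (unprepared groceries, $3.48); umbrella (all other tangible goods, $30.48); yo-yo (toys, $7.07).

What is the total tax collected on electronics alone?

Tablet $422.59: electronics → 7.25% → $30.64
Laptop $1843.99: electronics → 7.25% + 3.25% surcharge = 10.5% → $193.62
Bluetooth speaker $150.52: electronics → 7.25% → $10.91
Tax on electronics = $30.64 + $193.62 + $10.91 = $235.17

$235.17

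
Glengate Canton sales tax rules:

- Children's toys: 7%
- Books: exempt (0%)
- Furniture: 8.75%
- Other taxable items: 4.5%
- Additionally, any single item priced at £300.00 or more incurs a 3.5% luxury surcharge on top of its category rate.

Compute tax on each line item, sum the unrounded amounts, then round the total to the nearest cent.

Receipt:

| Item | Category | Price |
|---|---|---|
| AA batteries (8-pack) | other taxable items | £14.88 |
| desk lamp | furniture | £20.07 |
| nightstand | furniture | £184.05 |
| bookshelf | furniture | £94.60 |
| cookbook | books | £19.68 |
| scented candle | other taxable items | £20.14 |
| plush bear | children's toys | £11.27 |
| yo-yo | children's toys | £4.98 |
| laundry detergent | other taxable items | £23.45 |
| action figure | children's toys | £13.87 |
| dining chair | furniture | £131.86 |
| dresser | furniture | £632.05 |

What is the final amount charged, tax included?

£1290.74

AA batteries (8-pack) £14.88: other taxable items → 4.5% → £0.6696
Desk lamp £20.07: furniture → 8.75% → £1.756125
Nightstand £184.05: furniture → 8.75% → £16.104375
Bookshelf £94.60: furniture → 8.75% → £8.2775
Cookbook £19.68: books → 0% → £0.00
Scented candle £20.14: other taxable items → 4.5% → £0.9063
Plush bear £11.27: children's toys → 7% → £0.7889
Yo-yo £4.98: children's toys → 7% → £0.3486
Laundry detergent £23.45: other taxable items → 4.5% → £1.05525
Action figure £13.87: children's toys → 7% → £0.9709
Dining chair £131.86: furniture → 8.75% → £11.53775
Dresser £632.05: furniture → 8.75% + 3.5% surcharge = 12.25% → £77.426125
Subtotal = £1170.90; unrounded tax = £119.841425 → £119.84; total due = £1290.74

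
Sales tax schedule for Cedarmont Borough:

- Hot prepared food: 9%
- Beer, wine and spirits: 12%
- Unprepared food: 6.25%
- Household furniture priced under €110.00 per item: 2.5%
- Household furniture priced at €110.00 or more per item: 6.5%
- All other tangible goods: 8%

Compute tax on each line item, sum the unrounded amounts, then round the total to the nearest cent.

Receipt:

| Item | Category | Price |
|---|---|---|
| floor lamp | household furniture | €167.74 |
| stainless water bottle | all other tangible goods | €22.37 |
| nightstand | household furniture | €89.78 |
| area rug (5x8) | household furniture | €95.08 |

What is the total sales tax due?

€17.31

Floor lamp €167.74: household furniture, €110.00 or more → 6.5% → €10.9031
Stainless water bottle €22.37: all other tangible goods → 8% → €1.7896
Nightstand €89.78: household furniture, under €110.00 → 2.5% → €2.2445
Area rug (5x8) €95.08: household furniture, under €110.00 → 2.5% → €2.377
Unrounded tax sum = €17.3142 → €17.31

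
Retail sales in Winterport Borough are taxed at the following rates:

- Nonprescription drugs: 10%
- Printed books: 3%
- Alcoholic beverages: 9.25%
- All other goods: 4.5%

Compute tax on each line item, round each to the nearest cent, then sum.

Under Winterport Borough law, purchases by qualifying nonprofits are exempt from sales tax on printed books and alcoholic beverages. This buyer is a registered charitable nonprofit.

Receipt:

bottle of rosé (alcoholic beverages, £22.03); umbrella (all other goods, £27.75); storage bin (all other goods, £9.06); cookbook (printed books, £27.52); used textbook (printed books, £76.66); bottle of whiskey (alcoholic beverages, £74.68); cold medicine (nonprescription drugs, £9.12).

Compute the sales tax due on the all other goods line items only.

Umbrella £27.75: all other goods → 4.5% → £1.25
Storage bin £9.06: all other goods → 4.5% → £0.41
Tax on all other goods = £1.25 + £0.41 = £1.66

£1.66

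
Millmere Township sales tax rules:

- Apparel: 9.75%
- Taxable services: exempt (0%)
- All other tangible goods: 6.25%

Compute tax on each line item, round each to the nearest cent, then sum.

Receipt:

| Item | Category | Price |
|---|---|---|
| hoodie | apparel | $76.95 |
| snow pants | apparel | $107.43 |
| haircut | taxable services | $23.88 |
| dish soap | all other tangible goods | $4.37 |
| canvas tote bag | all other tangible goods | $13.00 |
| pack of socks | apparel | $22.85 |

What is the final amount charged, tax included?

$269.76

Hoodie $76.95: apparel → 9.75% → $7.50
Snow pants $107.43: apparel → 9.75% → $10.47
Haircut $23.88: taxable services → 0% → $0.00
Dish soap $4.37: all other tangible goods → 6.25% → $0.27
Canvas tote bag $13.00: all other tangible goods → 6.25% → $0.81
Pack of socks $22.85: apparel → 9.75% → $2.23
Subtotal = $248.48; tax = $21.28; total due = $269.76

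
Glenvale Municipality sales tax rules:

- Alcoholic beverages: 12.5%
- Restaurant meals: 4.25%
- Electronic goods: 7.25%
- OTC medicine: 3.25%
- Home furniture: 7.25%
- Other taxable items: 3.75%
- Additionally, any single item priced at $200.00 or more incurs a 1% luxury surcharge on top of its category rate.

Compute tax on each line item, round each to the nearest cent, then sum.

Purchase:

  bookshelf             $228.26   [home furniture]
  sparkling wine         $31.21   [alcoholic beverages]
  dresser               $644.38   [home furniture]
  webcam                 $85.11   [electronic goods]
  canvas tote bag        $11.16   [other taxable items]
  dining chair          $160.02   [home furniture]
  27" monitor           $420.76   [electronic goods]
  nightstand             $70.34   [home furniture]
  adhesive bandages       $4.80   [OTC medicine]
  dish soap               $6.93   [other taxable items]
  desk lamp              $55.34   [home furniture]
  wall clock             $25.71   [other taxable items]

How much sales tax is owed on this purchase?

$139.28

Bookshelf $228.26: home furniture → 7.25% + 1% surcharge = 8.25% → $18.83
Sparkling wine $31.21: alcoholic beverages → 12.5% → $3.90
Dresser $644.38: home furniture → 7.25% + 1% surcharge = 8.25% → $53.16
Webcam $85.11: electronic goods → 7.25% → $6.17
Canvas tote bag $11.16: other taxable items → 3.75% → $0.42
Dining chair $160.02: home furniture → 7.25% → $11.60
27" monitor $420.76: electronic goods → 7.25% + 1% surcharge = 8.25% → $34.71
Nightstand $70.34: home furniture → 7.25% → $5.10
Adhesive bandages $4.80: OTC medicine → 3.25% → $0.16
Dish soap $6.93: other taxable items → 3.75% → $0.26
Desk lamp $55.34: home furniture → 7.25% → $4.01
Wall clock $25.71: other taxable items → 3.75% → $0.96
Total tax = $18.83 + $3.90 + $53.16 + $6.17 + $0.42 + $11.60 + $34.71 + $5.10 + $0.16 + $0.26 + $4.01 + $0.96 = $139.28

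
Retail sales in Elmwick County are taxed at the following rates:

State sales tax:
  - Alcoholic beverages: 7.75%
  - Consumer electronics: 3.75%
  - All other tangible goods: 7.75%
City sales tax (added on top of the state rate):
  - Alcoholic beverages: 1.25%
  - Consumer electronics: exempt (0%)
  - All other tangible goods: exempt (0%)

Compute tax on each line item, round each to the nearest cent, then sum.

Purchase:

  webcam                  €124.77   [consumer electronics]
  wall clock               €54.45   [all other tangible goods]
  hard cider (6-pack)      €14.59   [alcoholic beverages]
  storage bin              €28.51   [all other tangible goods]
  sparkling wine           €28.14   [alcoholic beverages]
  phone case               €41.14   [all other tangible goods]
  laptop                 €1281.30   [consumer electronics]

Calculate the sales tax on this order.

Webcam €124.77: consumer electronics → 3.75% + 0% city = 3.75% → €4.68
Wall clock €54.45: all other tangible goods → 7.75% + 0% city = 7.75% → €4.22
Hard cider (6-pack) €14.59: alcoholic beverages → 7.75% + 1.25% city = 9% → €1.31
Storage bin €28.51: all other tangible goods → 7.75% + 0% city = 7.75% → €2.21
Sparkling wine €28.14: alcoholic beverages → 7.75% + 1.25% city = 9% → €2.53
Phone case €41.14: all other tangible goods → 7.75% + 0% city = 7.75% → €3.19
Laptop €1281.30: consumer electronics → 3.75% + 0% city = 3.75% → €48.05
Total tax = €4.68 + €4.22 + €1.31 + €2.21 + €2.53 + €3.19 + €48.05 = €66.19

€66.19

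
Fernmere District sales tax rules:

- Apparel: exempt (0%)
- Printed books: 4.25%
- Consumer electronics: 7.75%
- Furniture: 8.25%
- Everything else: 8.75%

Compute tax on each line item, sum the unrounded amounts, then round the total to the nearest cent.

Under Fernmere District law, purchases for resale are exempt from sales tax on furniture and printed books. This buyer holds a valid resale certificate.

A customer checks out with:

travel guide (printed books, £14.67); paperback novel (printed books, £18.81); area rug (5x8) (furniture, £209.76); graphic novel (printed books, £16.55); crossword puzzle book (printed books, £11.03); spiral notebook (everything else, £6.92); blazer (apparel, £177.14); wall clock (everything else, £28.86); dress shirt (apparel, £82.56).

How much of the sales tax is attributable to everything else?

Spiral notebook £6.92: everything else → 8.75% → £0.6055
Wall clock £28.86: everything else → 8.75% → £2.52525
Tax on everything else: unrounded sum = £3.13075 → £3.13

£3.13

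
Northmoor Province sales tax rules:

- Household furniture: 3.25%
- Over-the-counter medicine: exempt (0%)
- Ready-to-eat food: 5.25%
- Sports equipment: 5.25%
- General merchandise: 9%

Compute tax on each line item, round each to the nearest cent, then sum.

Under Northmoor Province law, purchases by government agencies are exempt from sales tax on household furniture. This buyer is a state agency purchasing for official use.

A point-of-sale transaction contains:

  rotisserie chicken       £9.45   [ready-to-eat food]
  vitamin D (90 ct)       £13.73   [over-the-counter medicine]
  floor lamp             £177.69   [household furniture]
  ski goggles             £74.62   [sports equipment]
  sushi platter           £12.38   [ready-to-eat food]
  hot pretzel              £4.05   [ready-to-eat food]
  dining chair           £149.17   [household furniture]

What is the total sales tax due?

Rotisserie chicken £9.45: ready-to-eat food → 5.25% → £0.50
Vitamin D (90 ct) £13.73: over-the-counter medicine → 0% → £0.00
Floor lamp £177.69: household furniture, buyer-exempt → 0% → £0.00
Ski goggles £74.62: sports equipment → 5.25% → £3.92
Sushi platter £12.38: ready-to-eat food → 5.25% → £0.65
Hot pretzel £4.05: ready-to-eat food → 5.25% → £0.21
Dining chair £149.17: household furniture, buyer-exempt → 0% → £0.00
Total tax = £0.50 + £3.92 + £0.65 + £0.21 = £5.28

£5.28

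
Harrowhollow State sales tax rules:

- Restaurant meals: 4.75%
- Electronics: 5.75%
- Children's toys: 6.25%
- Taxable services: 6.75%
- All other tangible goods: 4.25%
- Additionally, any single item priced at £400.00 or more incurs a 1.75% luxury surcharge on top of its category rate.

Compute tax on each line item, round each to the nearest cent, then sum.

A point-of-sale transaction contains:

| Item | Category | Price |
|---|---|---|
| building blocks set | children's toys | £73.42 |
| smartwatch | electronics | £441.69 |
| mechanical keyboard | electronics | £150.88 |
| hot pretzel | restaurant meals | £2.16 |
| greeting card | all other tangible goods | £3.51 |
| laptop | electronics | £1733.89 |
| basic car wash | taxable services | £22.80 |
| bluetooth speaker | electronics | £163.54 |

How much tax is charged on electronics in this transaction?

Smartwatch £441.69: electronics → 5.75% + 1.75% surcharge = 7.5% → £33.13
Mechanical keyboard £150.88: electronics → 5.75% → £8.68
Laptop £1733.89: electronics → 5.75% + 1.75% surcharge = 7.5% → £130.04
Bluetooth speaker £163.54: electronics → 5.75% → £9.40
Tax on electronics = £33.13 + £8.68 + £130.04 + £9.40 = £181.25

£181.25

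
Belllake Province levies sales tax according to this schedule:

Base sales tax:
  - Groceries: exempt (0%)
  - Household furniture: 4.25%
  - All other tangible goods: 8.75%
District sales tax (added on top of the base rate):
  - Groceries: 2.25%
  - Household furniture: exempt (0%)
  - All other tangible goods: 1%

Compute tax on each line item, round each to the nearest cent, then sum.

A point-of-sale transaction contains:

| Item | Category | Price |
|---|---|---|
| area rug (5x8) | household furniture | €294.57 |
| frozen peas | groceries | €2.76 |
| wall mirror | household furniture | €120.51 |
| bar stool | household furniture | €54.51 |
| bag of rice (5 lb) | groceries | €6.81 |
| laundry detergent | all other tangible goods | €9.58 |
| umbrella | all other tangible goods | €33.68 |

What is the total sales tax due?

Area rug (5x8) €294.57: household furniture → 4.25% + 0% district = 4.25% → €12.52
Frozen peas €2.76: groceries → 0% + 2.25% district = 2.25% → €0.06
Wall mirror €120.51: household furniture → 4.25% + 0% district = 4.25% → €5.12
Bar stool €54.51: household furniture → 4.25% + 0% district = 4.25% → €2.32
Bag of rice (5 lb) €6.81: groceries → 0% + 2.25% district = 2.25% → €0.15
Laundry detergent €9.58: all other tangible goods → 8.75% + 1% district = 9.75% → €0.93
Umbrella €33.68: all other tangible goods → 8.75% + 1% district = 9.75% → €3.28
Total tax = €12.52 + €0.06 + €5.12 + €2.32 + €0.15 + €0.93 + €3.28 = €24.38

€24.38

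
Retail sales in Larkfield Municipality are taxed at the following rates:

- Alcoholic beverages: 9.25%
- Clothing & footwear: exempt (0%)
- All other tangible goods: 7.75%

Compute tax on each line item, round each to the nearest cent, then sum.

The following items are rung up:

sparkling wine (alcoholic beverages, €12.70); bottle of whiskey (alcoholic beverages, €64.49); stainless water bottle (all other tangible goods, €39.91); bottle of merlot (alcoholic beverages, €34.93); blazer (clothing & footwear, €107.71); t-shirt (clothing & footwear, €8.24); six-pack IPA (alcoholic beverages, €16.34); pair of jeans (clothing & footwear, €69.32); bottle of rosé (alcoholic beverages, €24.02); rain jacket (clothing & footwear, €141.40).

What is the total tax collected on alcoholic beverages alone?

€14.10

Sparkling wine €12.70: alcoholic beverages → 9.25% → €1.17
Bottle of whiskey €64.49: alcoholic beverages → 9.25% → €5.97
Bottle of merlot €34.93: alcoholic beverages → 9.25% → €3.23
Six-pack IPA €16.34: alcoholic beverages → 9.25% → €1.51
Bottle of rosé €24.02: alcoholic beverages → 9.25% → €2.22
Tax on alcoholic beverages = €1.17 + €5.97 + €3.23 + €1.51 + €2.22 = €14.10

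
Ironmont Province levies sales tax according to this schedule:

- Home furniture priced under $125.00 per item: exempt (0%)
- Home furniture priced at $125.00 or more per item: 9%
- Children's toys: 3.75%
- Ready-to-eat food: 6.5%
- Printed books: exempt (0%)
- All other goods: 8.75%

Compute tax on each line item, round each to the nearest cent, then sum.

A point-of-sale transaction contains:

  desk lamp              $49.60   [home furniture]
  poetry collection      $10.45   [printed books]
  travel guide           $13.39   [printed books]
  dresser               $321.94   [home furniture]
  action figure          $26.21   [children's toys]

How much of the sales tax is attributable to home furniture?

$28.97

Desk lamp $49.60: home furniture, under $125.00 → 0% → $0.00
Dresser $321.94: home furniture, $125.00 or more → 9% → $28.97
Tax on home furniture = $0.00 + $28.97 = $28.97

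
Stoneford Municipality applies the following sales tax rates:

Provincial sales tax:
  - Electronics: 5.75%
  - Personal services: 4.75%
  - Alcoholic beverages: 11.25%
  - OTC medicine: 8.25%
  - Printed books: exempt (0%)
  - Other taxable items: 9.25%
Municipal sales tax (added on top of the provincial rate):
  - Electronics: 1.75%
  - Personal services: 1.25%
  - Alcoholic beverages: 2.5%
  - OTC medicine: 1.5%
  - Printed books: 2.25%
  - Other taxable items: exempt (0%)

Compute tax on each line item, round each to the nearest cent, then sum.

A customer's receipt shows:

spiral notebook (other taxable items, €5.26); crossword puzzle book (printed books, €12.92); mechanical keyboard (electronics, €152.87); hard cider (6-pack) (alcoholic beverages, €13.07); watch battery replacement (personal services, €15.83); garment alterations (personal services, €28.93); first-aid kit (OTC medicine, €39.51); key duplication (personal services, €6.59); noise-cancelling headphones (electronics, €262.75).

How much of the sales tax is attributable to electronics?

€31.18

Mechanical keyboard €152.87: electronics → 5.75% + 1.75% municipal = 7.5% → €11.47
Noise-cancelling headphones €262.75: electronics → 5.75% + 1.75% municipal = 7.5% → €19.71
Tax on electronics = €11.47 + €19.71 = €31.18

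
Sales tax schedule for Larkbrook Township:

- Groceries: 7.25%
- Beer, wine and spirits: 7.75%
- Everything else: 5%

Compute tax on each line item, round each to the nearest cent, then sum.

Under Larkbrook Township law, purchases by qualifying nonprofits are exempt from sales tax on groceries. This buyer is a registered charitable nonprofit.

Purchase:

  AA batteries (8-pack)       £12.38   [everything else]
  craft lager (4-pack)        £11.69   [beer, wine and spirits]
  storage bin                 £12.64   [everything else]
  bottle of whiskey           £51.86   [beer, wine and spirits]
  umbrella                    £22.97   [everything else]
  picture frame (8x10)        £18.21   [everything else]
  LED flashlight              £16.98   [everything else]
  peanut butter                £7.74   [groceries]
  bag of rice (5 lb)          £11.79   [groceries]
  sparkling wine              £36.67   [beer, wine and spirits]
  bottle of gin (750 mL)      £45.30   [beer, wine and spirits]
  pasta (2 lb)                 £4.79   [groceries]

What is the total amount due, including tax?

AA batteries (8-pack) £12.38: everything else → 5% → £0.62
Craft lager (4-pack) £11.69: beer, wine and spirits → 7.75% → £0.91
Storage bin £12.64: everything else → 5% → £0.63
Bottle of whiskey £51.86: beer, wine and spirits → 7.75% → £4.02
Umbrella £22.97: everything else → 5% → £1.15
Picture frame (8x10) £18.21: everything else → 5% → £0.91
LED flashlight £16.98: everything else → 5% → £0.85
Peanut butter £7.74: groceries, buyer-exempt → 0% → £0.00
Bag of rice (5 lb) £11.79: groceries, buyer-exempt → 0% → £0.00
Sparkling wine £36.67: beer, wine and spirits → 7.75% → £2.84
Bottle of gin (750 mL) £45.30: beer, wine and spirits → 7.75% → £3.51
Pasta (2 lb) £4.79: groceries, buyer-exempt → 0% → £0.00
Subtotal = £253.02; tax = £15.44; total due = £268.46

£268.46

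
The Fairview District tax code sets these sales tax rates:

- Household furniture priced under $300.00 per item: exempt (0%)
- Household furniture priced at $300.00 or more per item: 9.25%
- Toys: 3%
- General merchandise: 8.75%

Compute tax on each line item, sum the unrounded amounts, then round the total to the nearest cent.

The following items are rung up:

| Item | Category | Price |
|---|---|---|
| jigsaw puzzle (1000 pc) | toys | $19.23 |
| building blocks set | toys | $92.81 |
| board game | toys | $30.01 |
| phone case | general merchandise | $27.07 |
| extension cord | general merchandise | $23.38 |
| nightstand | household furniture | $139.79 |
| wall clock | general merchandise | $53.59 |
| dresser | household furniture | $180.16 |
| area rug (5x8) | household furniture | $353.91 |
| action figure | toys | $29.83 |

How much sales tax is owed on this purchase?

Jigsaw puzzle (1000 pc) $19.23: toys → 3% → $0.5769
Building blocks set $92.81: toys → 3% → $2.7843
Board game $30.01: toys → 3% → $0.9003
Phone case $27.07: general merchandise → 8.75% → $2.368625
Extension cord $23.38: general merchandise → 8.75% → $2.04575
Nightstand $139.79: household furniture, under $300.00 → 0% → $0.00
Wall clock $53.59: general merchandise → 8.75% → $4.689125
Dresser $180.16: household furniture, under $300.00 → 0% → $0.00
Area rug (5x8) $353.91: household furniture, $300.00 or more → 9.25% → $32.736675
Action figure $29.83: toys → 3% → $0.8949
Unrounded tax sum = $46.996575 → $47.00

$47.00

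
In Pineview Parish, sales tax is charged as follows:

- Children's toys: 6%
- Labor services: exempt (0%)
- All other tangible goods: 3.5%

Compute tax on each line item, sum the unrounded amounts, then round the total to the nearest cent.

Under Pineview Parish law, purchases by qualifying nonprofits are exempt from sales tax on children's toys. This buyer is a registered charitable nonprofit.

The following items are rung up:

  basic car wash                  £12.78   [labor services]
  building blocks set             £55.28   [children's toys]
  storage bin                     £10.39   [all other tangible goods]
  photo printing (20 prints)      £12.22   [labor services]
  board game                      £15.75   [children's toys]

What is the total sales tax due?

Basic car wash £12.78: labor services → 0% → £0.00
Building blocks set £55.28: children's toys, buyer-exempt → 0% → £0.00
Storage bin £10.39: all other tangible goods → 3.5% → £0.36365
Photo printing (20 prints) £12.22: labor services → 0% → £0.00
Board game £15.75: children's toys, buyer-exempt → 0% → £0.00
Unrounded tax sum = £0.36365 → £0.36

£0.36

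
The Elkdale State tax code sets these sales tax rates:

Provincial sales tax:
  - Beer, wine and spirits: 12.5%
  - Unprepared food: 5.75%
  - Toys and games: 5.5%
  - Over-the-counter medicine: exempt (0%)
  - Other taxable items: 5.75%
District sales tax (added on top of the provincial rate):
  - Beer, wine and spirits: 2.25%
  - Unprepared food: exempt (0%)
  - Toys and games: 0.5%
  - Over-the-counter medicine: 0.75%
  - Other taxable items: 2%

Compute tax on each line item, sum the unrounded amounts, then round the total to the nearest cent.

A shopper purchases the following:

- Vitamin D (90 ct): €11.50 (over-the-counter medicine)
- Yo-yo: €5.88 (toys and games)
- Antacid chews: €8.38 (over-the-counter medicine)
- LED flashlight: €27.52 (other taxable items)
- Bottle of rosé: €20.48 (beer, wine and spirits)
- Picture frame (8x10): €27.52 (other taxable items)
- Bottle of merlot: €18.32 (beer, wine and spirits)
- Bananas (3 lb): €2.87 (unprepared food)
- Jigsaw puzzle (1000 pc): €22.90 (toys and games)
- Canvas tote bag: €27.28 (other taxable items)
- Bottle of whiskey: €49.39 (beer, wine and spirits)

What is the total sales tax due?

Vitamin D (90 ct) €11.50: over-the-counter medicine → 0% + 0.75% district = 0.75% → €0.08625
Yo-yo €5.88: toys and games → 5.5% + 0.5% district = 6% → €0.3528
Antacid chews €8.38: over-the-counter medicine → 0% + 0.75% district = 0.75% → €0.06285
LED flashlight €27.52: other taxable items → 5.75% + 2% district = 7.75% → €2.1328
Bottle of rosé €20.48: beer, wine and spirits → 12.5% + 2.25% district = 14.75% → €3.0208
Picture frame (8x10) €27.52: other taxable items → 5.75% + 2% district = 7.75% → €2.1328
Bottle of merlot €18.32: beer, wine and spirits → 12.5% + 2.25% district = 14.75% → €2.7022
Bananas (3 lb) €2.87: unprepared food → 5.75% + 0% district = 5.75% → €0.165025
Jigsaw puzzle (1000 pc) €22.90: toys and games → 5.5% + 0.5% district = 6% → €1.374
Canvas tote bag €27.28: other taxable items → 5.75% + 2% district = 7.75% → €2.1142
Bottle of whiskey €49.39: beer, wine and spirits → 12.5% + 2.25% district = 14.75% → €7.285025
Unrounded tax sum = €21.42875 → €21.43

€21.43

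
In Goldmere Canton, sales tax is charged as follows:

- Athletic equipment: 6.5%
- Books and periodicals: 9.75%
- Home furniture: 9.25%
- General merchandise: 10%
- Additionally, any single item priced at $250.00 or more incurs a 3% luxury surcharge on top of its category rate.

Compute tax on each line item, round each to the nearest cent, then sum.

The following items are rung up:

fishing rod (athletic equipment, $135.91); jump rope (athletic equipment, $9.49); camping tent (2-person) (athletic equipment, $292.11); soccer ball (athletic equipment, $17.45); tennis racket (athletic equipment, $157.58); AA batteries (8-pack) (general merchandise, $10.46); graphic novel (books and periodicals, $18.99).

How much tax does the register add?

Fishing rod $135.91: athletic equipment → 6.5% → $8.83
Jump rope $9.49: athletic equipment → 6.5% → $0.62
Camping tent (2-person) $292.11: athletic equipment → 6.5% + 3% surcharge = 9.5% → $27.75
Soccer ball $17.45: athletic equipment → 6.5% → $1.13
Tennis racket $157.58: athletic equipment → 6.5% → $10.24
AA batteries (8-pack) $10.46: general merchandise → 10% → $1.05
Graphic novel $18.99: books and periodicals → 9.75% → $1.85
Total tax = $8.83 + $0.62 + $27.75 + $1.13 + $10.24 + $1.05 + $1.85 = $51.47

$51.47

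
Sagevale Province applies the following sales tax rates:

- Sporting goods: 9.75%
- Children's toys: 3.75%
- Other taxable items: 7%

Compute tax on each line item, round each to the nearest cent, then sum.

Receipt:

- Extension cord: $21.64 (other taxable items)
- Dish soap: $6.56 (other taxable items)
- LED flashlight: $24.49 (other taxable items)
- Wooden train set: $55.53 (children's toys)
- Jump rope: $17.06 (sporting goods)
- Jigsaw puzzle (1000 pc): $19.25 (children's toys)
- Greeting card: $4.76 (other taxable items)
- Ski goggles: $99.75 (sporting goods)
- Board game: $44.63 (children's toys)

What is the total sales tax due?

$19.87

Extension cord $21.64: other taxable items → 7% → $1.51
Dish soap $6.56: other taxable items → 7% → $0.46
LED flashlight $24.49: other taxable items → 7% → $1.71
Wooden train set $55.53: children's toys → 3.75% → $2.08
Jump rope $17.06: sporting goods → 9.75% → $1.66
Jigsaw puzzle (1000 pc) $19.25: children's toys → 3.75% → $0.72
Greeting card $4.76: other taxable items → 7% → $0.33
Ski goggles $99.75: sporting goods → 9.75% → $9.73
Board game $44.63: children's toys → 3.75% → $1.67
Total tax = $1.51 + $0.46 + $1.71 + $2.08 + $1.66 + $0.72 + $0.33 + $9.73 + $1.67 = $19.87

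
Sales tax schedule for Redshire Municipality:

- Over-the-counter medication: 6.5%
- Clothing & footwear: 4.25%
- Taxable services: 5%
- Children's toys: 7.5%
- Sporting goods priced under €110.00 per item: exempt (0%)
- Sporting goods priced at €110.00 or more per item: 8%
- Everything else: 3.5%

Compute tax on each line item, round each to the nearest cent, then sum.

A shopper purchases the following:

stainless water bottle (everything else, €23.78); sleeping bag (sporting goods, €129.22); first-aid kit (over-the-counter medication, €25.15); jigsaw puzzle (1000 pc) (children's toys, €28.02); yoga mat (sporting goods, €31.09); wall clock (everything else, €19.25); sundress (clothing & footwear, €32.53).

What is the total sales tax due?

Stainless water bottle €23.78: everything else → 3.5% → €0.83
Sleeping bag €129.22: sporting goods, €110.00 or more → 8% → €10.34
First-aid kit €25.15: over-the-counter medication → 6.5% → €1.63
Jigsaw puzzle (1000 pc) €28.02: children's toys → 7.5% → €2.10
Yoga mat €31.09: sporting goods, under €110.00 → 0% → €0.00
Wall clock €19.25: everything else → 3.5% → €0.67
Sundress €32.53: clothing & footwear → 4.25% → €1.38
Total tax = €0.83 + €10.34 + €1.63 + €2.10 + €0.67 + €1.38 = €16.95

€16.95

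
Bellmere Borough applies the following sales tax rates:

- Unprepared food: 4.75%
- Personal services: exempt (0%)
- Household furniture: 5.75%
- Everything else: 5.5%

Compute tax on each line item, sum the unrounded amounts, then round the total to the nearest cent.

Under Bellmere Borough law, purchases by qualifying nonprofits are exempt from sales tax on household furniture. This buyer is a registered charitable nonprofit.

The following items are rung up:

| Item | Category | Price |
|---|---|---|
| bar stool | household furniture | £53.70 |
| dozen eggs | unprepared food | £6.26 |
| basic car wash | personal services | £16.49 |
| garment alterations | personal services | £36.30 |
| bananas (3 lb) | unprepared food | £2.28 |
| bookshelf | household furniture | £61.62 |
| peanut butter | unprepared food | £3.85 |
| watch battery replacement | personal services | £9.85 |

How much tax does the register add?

£0.59

Bar stool £53.70: household furniture, buyer-exempt → 0% → £0.00
Dozen eggs £6.26: unprepared food → 4.75% → £0.29735
Basic car wash £16.49: personal services → 0% → £0.00
Garment alterations £36.30: personal services → 0% → £0.00
Bananas (3 lb) £2.28: unprepared food → 4.75% → £0.1083
Bookshelf £61.62: household furniture, buyer-exempt → 0% → £0.00
Peanut butter £3.85: unprepared food → 4.75% → £0.182875
Watch battery replacement £9.85: personal services → 0% → £0.00
Unrounded tax sum = £0.588525 → £0.59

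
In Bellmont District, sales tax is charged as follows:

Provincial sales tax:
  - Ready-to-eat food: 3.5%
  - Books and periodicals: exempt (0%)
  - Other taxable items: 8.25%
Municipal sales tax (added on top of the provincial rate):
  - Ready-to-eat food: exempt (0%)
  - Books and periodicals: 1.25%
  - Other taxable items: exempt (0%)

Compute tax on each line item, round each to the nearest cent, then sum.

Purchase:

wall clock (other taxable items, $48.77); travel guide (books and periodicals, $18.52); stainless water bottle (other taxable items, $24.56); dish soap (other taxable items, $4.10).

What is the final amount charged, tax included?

Wall clock $48.77: other taxable items → 8.25% + 0% municipal = 8.25% → $4.02
Travel guide $18.52: books and periodicals → 0% + 1.25% municipal = 1.25% → $0.23
Stainless water bottle $24.56: other taxable items → 8.25% + 0% municipal = 8.25% → $2.03
Dish soap $4.10: other taxable items → 8.25% + 0% municipal = 8.25% → $0.34
Subtotal = $95.95; tax = $6.62; total due = $102.57

$102.57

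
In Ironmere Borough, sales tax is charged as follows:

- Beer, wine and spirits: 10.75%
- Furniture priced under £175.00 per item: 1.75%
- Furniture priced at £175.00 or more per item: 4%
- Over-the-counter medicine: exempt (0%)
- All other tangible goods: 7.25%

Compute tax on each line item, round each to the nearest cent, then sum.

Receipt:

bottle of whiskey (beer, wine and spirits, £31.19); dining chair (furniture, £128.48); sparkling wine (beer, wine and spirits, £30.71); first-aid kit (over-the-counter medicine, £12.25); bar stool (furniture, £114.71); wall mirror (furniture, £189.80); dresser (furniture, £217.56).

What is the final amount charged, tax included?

£751.90

Bottle of whiskey £31.19: beer, wine and spirits → 10.75% → £3.35
Dining chair £128.48: furniture, under £175.00 → 1.75% → £2.25
Sparkling wine £30.71: beer, wine and spirits → 10.75% → £3.30
First-aid kit £12.25: over-the-counter medicine → 0% → £0.00
Bar stool £114.71: furniture, under £175.00 → 1.75% → £2.01
Wall mirror £189.80: furniture, £175.00 or more → 4% → £7.59
Dresser £217.56: furniture, £175.00 or more → 4% → £8.70
Subtotal = £724.70; tax = £27.20; total due = £751.90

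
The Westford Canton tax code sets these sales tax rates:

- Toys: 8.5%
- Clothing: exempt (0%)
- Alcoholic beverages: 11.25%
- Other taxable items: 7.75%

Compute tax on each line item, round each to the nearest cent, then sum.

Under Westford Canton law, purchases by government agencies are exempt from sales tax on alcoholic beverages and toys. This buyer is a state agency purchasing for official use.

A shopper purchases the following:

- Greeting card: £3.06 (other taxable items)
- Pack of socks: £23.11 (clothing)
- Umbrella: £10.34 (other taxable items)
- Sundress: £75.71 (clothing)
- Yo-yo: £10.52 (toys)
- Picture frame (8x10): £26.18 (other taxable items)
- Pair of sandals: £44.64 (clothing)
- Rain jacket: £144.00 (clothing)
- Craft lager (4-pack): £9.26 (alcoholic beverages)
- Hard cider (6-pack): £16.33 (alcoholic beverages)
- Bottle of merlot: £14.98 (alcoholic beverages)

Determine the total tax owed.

£3.07

Greeting card £3.06: other taxable items → 7.75% → £0.24
Pack of socks £23.11: clothing → 0% → £0.00
Umbrella £10.34: other taxable items → 7.75% → £0.80
Sundress £75.71: clothing → 0% → £0.00
Yo-yo £10.52: toys, buyer-exempt → 0% → £0.00
Picture frame (8x10) £26.18: other taxable items → 7.75% → £2.03
Pair of sandals £44.64: clothing → 0% → £0.00
Rain jacket £144.00: clothing → 0% → £0.00
Craft lager (4-pack) £9.26: alcoholic beverages, buyer-exempt → 0% → £0.00
Hard cider (6-pack) £16.33: alcoholic beverages, buyer-exempt → 0% → £0.00
Bottle of merlot £14.98: alcoholic beverages, buyer-exempt → 0% → £0.00
Total tax = £0.24 + £0.80 + £2.03 = £3.07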